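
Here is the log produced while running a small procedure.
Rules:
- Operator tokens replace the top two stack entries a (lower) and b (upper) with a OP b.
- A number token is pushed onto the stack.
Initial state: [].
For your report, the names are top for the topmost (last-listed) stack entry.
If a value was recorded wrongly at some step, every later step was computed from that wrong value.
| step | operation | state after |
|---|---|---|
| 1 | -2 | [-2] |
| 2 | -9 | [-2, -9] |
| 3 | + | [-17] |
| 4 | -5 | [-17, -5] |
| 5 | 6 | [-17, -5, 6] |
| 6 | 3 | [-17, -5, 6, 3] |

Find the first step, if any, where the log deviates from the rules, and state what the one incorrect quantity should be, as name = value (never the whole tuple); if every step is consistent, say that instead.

step 3, top = -11

step 1: push -2: top = -2 -> in agreement
step 2: push -9: top = -9 -> in agreement
step 3: -2 + -9 = -11 -> first mismatch against the log
Conclusion: step 3 carries the first error; the entry should be top = -11.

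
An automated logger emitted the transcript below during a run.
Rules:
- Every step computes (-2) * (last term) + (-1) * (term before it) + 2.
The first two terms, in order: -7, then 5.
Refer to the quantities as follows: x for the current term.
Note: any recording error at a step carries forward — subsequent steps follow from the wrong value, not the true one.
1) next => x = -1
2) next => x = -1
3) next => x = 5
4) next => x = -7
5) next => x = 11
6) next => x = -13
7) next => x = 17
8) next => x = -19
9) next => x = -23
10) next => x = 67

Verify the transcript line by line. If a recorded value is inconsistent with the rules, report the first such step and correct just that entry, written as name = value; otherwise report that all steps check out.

step 1: x = -2*(5) + (-1)*(-7) + (2) = -1 -> checks out
step 2: x = -2*(-1) + (-1)*(5) + (2) = -1 -> exactly as logged
step 3: x = -2*(-1) + (-1)*(-1) + (2) = 5 -> matches
step 4: x = -2*(5) + (-1)*(-1) + (2) = -7 -> consistent with the transcript
step 5: x = -2*(-7) + (-1)*(5) + (2) = 11 -> verified
step 6: x = -2*(11) + (-1)*(-7) + (2) = -13 -> in agreement
step 7: x = -2*(-13) + (-1)*(11) + (2) = 17 -> confirmed correct
step 8: x = -2*(17) + (-1)*(-13) + (2) = -19 -> in agreement
step 9: x = -2*(-19) + (-1)*(17) + (2) = 23 -> the entry is off here
The earliest wrong entry is at step 9: it should read x = 23.

step 9, x = 23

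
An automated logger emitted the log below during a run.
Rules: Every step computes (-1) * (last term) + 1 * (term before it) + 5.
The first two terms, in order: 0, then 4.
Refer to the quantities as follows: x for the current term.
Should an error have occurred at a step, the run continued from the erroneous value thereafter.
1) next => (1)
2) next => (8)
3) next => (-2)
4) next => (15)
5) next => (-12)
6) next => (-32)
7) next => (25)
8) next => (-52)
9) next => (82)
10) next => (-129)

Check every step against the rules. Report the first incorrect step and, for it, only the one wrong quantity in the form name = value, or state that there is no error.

step 6, x = 32

1. x = -1*(4) + (1)*(0) + (5) = 1 (confirmed correct)
2. x = -1*(1) + (1)*(4) + (5) = 8 (verified)
3. x = -1*(8) + (1)*(1) + (5) = -2 (same as recorded)
4. x = -1*(-2) + (1)*(8) + (5) = 15 (no discrepancy)
5. x = -1*(15) + (1)*(-2) + (5) = -12 (agrees with the log)
6. x = -1*(-12) + (1)*(15) + (5) = 32 (the log disagrees here)
So the first discrepancy is step 6, where the right value is x = 32.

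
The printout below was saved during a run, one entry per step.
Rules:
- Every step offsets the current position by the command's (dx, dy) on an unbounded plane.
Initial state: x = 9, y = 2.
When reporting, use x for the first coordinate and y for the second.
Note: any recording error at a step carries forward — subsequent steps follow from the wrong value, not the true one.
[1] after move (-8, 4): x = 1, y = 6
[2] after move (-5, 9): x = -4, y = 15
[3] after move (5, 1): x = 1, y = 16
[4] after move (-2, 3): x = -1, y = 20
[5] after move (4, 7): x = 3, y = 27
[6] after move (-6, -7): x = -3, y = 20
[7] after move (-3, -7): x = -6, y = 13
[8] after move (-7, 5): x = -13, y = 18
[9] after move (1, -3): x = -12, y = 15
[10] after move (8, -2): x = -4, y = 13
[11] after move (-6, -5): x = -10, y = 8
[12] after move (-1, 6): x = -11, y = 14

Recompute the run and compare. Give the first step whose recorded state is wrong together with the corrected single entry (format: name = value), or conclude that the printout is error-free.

Recomputing the run from the initial state:
step 1: x = 1, y = 6
step 2: x = -4, y = 15
step 3: x = 1, y = 16
step 4: x = -1, y = 19
step 5: x = 3, y = 26
step 6: x = -3, y = 19
step 7: x = -6, y = 12
step 8: x = -13, y = 17
step 9: x = -12, y = 14
step 10: x = -4, y = 12
step 11: x = -10, y = 7
step 12: x = -11, y = 13
The first disagreement with the printout is at step 4, where the value should be y = 19.

step 4, y = 19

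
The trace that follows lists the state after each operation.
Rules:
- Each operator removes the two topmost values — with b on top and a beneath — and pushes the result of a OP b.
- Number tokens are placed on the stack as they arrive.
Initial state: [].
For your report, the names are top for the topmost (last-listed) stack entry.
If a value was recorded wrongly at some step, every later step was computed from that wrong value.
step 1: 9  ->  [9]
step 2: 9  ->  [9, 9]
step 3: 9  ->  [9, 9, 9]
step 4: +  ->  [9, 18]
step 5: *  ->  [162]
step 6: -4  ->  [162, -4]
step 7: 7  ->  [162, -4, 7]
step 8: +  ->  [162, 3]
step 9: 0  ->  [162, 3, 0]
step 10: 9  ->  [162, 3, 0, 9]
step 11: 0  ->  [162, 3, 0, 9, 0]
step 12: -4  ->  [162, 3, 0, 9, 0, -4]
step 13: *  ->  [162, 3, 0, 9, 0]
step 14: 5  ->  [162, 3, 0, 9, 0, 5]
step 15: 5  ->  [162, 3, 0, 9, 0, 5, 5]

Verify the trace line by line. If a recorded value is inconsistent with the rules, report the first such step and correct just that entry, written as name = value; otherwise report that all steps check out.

no error

step 1: push 9: top = 9 -> confirmed correct
step 2: push 9: top = 9 -> consistent with the trace
step 3: push 9: top = 9 -> confirmed correct
step 4: 9 + 9 = 18 -> checks out
step 5: 9 * 18 = 162 -> exactly as logged
step 6: push -4: top = -4 -> in agreement
step 7: push 7: top = 7 -> consistent with the trace
step 8: -4 + 7 = 3 -> no discrepancy
step 9: push 0: top = 0 -> consistent with the trace
step 10: push 9: top = 9 -> consistent with the trace
step 11: push 0: top = 0 -> confirmed correct
step 12: push -4: top = -4 -> no discrepancy
step 13: 0 * -4 = 0 -> checks out
step 14: push 5: top = 5 -> verified
step 15: push 5: top = 5 -> same as recorded
All entries verified; no error found.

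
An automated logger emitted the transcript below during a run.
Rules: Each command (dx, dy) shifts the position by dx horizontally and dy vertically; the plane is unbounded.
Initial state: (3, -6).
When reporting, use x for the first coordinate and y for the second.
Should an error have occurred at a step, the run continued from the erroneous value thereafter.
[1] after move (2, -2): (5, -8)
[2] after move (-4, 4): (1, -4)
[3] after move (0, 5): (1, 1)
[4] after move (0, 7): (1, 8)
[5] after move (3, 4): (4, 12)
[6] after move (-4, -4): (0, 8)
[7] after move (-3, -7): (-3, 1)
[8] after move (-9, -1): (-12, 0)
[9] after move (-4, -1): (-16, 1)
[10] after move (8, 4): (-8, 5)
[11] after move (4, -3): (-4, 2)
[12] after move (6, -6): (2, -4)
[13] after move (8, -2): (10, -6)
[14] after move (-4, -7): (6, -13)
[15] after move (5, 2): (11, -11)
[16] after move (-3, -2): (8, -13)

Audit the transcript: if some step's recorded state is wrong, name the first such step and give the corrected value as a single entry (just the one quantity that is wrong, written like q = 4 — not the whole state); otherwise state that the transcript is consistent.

Recomputing the run from the initial state:
step 1: x = 5, y = -8
step 2: x = 1, y = -4
step 3: x = 1, y = 1
step 4: x = 1, y = 8
step 5: x = 4, y = 12
step 6: x = 0, y = 8
step 7: x = -3, y = 1
step 8: x = -12, y = 0
step 9: x = -16, y = -1
step 10: x = -8, y = 3
step 11: x = -4, y = 0
step 12: x = 2, y = -6
step 13: x = 10, y = -8
step 14: x = 6, y = -15
step 15: x = 11, y = -13
step 16: x = 8, y = -15
The first disagreement with the transcript is at step 9, where the value should be y = -1.

step 9, y = -1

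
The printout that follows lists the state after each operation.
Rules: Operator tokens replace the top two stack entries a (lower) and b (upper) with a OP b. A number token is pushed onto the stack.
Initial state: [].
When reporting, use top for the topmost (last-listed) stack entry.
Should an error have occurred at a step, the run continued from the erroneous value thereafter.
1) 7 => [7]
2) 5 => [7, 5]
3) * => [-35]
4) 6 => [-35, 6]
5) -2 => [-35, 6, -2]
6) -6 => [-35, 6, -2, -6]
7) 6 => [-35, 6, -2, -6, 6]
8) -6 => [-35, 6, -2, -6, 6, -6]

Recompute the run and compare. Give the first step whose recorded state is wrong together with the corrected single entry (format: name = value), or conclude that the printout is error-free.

Recomputing the run from the initial state:
step 1: [7]
step 2: [7, 5]
step 3: [35]
step 4: [35, 6]
step 5: [35, 6, -2]
step 6: [35, 6, -2, -6]
step 7: [35, 6, -2, -6, 6]
step 8: [35, 6, -2, -6, 6, -6]
The first disagreement with the printout is at step 3, where the value should be top = 35.

step 3, top = 35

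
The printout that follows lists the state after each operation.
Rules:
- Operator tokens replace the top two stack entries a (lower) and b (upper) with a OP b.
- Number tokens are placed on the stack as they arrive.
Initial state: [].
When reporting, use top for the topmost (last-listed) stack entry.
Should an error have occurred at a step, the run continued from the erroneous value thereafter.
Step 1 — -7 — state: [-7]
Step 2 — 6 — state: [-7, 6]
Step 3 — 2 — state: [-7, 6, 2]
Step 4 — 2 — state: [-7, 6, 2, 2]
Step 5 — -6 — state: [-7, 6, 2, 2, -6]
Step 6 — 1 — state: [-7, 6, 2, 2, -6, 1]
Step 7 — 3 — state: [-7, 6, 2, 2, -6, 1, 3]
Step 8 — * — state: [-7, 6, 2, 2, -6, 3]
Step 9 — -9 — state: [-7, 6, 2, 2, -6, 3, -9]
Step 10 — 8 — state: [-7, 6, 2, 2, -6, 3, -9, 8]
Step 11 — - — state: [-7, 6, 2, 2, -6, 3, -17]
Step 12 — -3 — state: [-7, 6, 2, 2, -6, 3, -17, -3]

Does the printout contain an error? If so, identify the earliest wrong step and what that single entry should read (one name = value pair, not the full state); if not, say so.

step 1: push -7: top = -7 -> same as recorded
step 2: push 6: top = 6 -> confirmed correct
step 3: push 2: top = 2 -> no discrepancy
step 4: push 2: top = 2 -> agrees with the printout
step 5: push -6: top = -6 -> matches
step 6: push 1: top = 1 -> checks out
step 7: push 3: top = 3 -> agrees with the printout
step 8: 1 * 3 = 3 -> matches
step 9: push -9: top = -9 -> consistent with the printout
step 10: push 8: top = 8 -> exactly as logged
step 11: -9 - 8 = -17 -> checks out
step 12: push -3: top = -3 -> exactly as logged
The whole run recomputes cleanly — no discrepancies.

no error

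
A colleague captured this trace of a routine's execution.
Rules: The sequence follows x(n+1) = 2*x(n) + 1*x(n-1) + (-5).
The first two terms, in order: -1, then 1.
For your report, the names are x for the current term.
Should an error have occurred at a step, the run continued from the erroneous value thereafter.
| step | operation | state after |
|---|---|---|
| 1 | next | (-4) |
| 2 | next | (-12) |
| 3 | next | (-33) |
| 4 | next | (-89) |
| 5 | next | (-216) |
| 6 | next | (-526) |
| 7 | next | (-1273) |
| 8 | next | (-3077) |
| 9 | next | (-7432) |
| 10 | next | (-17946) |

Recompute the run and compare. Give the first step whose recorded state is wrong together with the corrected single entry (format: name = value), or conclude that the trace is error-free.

step 4, x = -83

Recomputing the run from the initial state:
step 1: x = -4
step 2: x = -12
step 3: x = -33
step 4: x = -83
step 5: x = -204
step 6: x = -496
step 7: x = -1201
step 8: x = -2903
step 9: x = -7012
step 10: x = -16932
The first disagreement with the trace is at step 4, where the value should be x = -83.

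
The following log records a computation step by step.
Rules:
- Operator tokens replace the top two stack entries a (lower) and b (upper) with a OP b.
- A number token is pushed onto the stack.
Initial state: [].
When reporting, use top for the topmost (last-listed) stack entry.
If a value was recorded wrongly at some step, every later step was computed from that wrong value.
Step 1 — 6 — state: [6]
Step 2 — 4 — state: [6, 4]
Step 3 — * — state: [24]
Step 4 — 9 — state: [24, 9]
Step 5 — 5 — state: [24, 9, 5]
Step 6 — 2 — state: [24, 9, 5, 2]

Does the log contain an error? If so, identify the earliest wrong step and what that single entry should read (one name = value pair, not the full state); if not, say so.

Recomputing the run from the initial state:
step 1: [6]
step 2: [6, 4]
step 3: [24]
step 4: [24, 9]
step 5: [24, 9, 5]
step 6: [24, 9, 5, 2]
This matches the log at every step.

no error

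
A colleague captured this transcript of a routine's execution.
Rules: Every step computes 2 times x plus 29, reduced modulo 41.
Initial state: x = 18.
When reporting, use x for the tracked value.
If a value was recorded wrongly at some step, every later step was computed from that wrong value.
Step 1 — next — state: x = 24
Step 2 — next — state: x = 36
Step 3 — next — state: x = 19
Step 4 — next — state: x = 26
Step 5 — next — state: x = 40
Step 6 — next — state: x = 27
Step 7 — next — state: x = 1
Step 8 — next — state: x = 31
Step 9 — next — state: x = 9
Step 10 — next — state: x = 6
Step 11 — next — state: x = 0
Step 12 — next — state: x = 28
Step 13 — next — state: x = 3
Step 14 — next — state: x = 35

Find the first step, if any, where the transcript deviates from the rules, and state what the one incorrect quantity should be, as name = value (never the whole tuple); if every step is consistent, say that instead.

Step 1: x = (2*18 + 29) mod 41 = 24 — agrees with the transcript.
Step 2: x = (2*24 + 29) mod 41 = 36 — verified.
Step 3: x = (2*36 + 29) mod 41 = 19 — same as recorded.
Step 4: x = (2*19 + 29) mod 41 = 26 — confirmed correct.
Step 5: x = (2*26 + 29) mod 41 = 40 — matches.
Step 6: x = (2*40 + 29) mod 41 = 27 — same as recorded.
Step 7: x = (2*27 + 29) mod 41 = 1 — same as recorded.
Step 8: x = (2*1 + 29) mod 41 = 31 — consistent with the transcript.
Step 9: x = (2*31 + 29) mod 41 = 9 — in agreement.
Step 10: x = (2*9 + 29) mod 41 = 6 — in agreement.
Step 11: x = (2*6 + 29) mod 41 = 0 — same as recorded.
Step 12: x = (2*0 + 29) mod 41 = 29 — not what was recorded.
So the first discrepancy is step 12, where the right value is x = 29.

step 12, x = 29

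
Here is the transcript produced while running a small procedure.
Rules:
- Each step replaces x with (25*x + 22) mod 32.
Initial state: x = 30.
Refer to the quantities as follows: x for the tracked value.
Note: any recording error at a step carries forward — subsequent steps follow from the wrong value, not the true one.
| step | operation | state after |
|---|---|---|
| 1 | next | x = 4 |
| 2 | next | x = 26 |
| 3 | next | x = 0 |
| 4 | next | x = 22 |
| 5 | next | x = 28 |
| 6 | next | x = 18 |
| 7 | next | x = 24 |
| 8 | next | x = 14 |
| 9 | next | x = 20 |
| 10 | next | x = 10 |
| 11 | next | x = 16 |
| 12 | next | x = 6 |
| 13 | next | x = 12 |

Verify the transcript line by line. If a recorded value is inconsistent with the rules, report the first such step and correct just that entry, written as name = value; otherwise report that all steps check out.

no error

1. x = (25*30 + 22) mod 32 = 4 (consistent with the transcript)
2. x = (25*4 + 22) mod 32 = 26 (same as recorded)
3. x = (25*26 + 22) mod 32 = 0 (exactly as logged)
4. x = (25*0 + 22) mod 32 = 22 (verified)
5. x = (25*22 + 22) mod 32 = 28 (checks out)
6. x = (25*28 + 22) mod 32 = 18 (same as recorded)
7. x = (25*18 + 22) mod 32 = 24 (in agreement)
8. x = (25*24 + 22) mod 32 = 14 (confirmed correct)
9. x = (25*14 + 22) mod 32 = 20 (verified)
10. x = (25*20 + 22) mod 32 = 10 (matches)
11. x = (25*10 + 22) mod 32 = 16 (checks out)
12. x = (25*16 + 22) mod 32 = 6 (confirmed correct)
13. x = (25*6 + 22) mod 32 = 12 (matches)
Nothing is out of place; the run is error-free.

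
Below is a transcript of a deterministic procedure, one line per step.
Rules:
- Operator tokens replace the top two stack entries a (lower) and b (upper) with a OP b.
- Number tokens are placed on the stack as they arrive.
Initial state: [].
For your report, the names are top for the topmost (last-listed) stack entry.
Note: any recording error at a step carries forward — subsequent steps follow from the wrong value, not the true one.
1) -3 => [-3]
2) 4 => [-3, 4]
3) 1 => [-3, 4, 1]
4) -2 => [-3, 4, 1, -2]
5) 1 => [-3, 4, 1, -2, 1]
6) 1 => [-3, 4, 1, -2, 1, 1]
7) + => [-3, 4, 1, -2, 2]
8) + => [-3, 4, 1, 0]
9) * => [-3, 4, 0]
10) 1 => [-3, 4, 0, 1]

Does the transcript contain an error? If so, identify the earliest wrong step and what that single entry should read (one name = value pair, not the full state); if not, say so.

no error

step 1: push -3: top = -3 -> same as recorded
step 2: push 4: top = 4 -> matches
step 3: push 1: top = 1 -> confirmed correct
step 4: push -2: top = -2 -> in agreement
step 5: push 1: top = 1 -> agrees with the transcript
step 6: push 1: top = 1 -> agrees with the transcript
step 7: 1 + 1 = 2 -> matches
step 8: -2 + 2 = 0 -> confirmed correct
step 9: 1 * 0 = 0 -> checks out
step 10: push 1: top = 1 -> same as recorded
All steps check out; nothing to correct.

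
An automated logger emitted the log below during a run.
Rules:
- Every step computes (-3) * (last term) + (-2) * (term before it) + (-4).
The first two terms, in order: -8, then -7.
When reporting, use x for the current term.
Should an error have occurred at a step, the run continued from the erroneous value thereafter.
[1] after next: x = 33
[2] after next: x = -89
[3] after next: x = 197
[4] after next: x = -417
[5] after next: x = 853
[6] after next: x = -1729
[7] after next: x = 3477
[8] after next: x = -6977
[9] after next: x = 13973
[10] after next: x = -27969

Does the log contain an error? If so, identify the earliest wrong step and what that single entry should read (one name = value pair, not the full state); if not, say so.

step 1: x = -3*(-7) + (-2)*(-8) + (-4) = 33 -> exactly as logged
step 2: x = -3*(33) + (-2)*(-7) + (-4) = -89 -> same as recorded
step 3: x = -3*(-89) + (-2)*(33) + (-4) = 197 -> same as recorded
step 4: x = -3*(197) + (-2)*(-89) + (-4) = -417 -> in agreement
step 5: x = -3*(-417) + (-2)*(197) + (-4) = 853 -> checks out
step 6: x = -3*(853) + (-2)*(-417) + (-4) = -1729 -> verified
step 7: x = -3*(-1729) + (-2)*(853) + (-4) = 3477 -> agrees with the log
step 8: x = -3*(3477) + (-2)*(-1729) + (-4) = -6977 -> exactly as logged
step 9: x = -3*(-6977) + (-2)*(3477) + (-4) = 13973 -> same as recorded
step 10: x = -3*(13973) + (-2)*(-6977) + (-4) = -27969 -> confirmed correct
Every step is consistent.

no error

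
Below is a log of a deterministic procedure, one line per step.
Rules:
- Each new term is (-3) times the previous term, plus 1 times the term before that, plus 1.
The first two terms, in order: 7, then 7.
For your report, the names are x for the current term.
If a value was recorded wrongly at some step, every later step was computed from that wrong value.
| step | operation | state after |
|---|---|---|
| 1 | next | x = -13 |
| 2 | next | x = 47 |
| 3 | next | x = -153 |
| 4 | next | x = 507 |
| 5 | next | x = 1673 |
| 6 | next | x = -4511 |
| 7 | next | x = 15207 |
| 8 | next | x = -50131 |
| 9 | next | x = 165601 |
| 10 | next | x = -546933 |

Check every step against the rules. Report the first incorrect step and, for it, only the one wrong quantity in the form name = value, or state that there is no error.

step 5, x = -1673

Recomputing the run from the initial state:
step 1: x = -13
step 2: x = 47
step 3: x = -153
step 4: x = 507
step 5: x = -1673
step 6: x = 5527
step 7: x = -18253
step 8: x = 60287
step 9: x = -199113
step 10: x = 657627
The first disagreement with the log is at step 5, where the value should be x = -1673.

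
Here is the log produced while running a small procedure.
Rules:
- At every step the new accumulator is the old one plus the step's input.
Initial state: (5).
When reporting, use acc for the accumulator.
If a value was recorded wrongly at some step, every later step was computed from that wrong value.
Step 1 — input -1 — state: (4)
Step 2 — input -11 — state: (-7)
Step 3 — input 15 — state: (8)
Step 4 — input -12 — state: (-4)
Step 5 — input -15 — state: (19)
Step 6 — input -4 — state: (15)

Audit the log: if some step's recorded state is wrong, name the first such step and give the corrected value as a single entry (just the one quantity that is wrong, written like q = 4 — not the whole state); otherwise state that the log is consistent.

step 5, acc = -19

Recomputing the run from the initial state:
step 1: acc = 4
step 2: acc = -7
step 3: acc = 8
step 4: acc = -4
step 5: acc = -19
step 6: acc = -23
The first disagreement with the log is at step 5, where the value should be acc = -19.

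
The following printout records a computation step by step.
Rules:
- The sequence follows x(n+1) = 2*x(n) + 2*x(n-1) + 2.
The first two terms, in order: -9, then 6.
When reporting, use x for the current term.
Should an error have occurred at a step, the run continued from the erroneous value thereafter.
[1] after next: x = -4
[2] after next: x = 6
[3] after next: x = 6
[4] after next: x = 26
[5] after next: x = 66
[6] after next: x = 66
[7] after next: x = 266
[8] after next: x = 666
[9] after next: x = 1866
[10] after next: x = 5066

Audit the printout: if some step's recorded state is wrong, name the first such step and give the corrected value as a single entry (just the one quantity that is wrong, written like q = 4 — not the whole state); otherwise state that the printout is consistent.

Recomputing the run from the initial state:
step 1: x = -4
step 2: x = 6
step 3: x = 6
step 4: x = 26
step 5: x = 66
step 6: x = 186
step 7: x = 506
step 8: x = 1386
step 9: x = 3786
step 10: x = 10346
The first disagreement with the printout is at step 6, where the value should be x = 186.

step 6, x = 186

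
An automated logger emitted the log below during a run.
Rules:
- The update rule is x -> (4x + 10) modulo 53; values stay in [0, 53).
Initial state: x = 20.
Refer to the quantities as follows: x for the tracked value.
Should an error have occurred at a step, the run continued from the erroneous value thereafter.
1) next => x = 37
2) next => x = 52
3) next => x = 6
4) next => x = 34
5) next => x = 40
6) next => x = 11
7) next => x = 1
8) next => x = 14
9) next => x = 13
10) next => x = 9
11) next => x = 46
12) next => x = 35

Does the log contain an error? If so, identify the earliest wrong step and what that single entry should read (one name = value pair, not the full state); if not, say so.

no error

Recomputing the run from the initial state:
step 1: x = 37
step 2: x = 52
step 3: x = 6
step 4: x = 34
step 5: x = 40
step 6: x = 11
step 7: x = 1
step 8: x = 14
step 9: x = 13
step 10: x = 9
step 11: x = 46
step 12: x = 35
This matches the log at every step.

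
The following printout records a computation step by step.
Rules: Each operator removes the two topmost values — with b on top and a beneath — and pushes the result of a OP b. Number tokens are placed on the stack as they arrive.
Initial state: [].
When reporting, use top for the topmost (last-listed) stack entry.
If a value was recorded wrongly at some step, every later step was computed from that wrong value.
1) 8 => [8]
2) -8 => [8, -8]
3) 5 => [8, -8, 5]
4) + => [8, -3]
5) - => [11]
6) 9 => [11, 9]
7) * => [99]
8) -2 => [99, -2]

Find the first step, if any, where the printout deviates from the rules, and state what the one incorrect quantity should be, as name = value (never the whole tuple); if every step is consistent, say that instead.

no error

step 1: push 8: top = 8 -> matches
step 2: push -8: top = -8 -> same as recorded
step 3: push 5: top = 5 -> agrees with the printout
step 4: -8 + 5 = -3 -> no discrepancy
step 5: 8 - -3 = 11 -> exactly as logged
step 6: push 9: top = 9 -> consistent with the printout
step 7: 11 * 9 = 99 -> agrees with the printout
step 8: push -2: top = -2 -> agrees with the printout
All entries verified; no error found.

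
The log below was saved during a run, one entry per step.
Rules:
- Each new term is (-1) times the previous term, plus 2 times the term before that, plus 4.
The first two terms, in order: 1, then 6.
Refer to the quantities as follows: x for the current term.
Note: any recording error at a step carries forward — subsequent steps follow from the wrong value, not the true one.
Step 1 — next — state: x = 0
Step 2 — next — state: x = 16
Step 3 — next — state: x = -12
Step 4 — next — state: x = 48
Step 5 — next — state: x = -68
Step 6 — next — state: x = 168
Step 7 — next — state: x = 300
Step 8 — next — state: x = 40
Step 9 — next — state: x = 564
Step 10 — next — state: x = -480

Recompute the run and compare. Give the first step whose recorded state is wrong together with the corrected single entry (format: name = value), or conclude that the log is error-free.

step 7, x = -300

Recomputing the run from the initial state:
step 1: x = 0
step 2: x = 16
step 3: x = -12
step 4: x = 48
step 5: x = -68
step 6: x = 168
step 7: x = -300
step 8: x = 640
step 9: x = -1236
step 10: x = 2520
The first disagreement with the log is at step 7, where the value should be x = -300.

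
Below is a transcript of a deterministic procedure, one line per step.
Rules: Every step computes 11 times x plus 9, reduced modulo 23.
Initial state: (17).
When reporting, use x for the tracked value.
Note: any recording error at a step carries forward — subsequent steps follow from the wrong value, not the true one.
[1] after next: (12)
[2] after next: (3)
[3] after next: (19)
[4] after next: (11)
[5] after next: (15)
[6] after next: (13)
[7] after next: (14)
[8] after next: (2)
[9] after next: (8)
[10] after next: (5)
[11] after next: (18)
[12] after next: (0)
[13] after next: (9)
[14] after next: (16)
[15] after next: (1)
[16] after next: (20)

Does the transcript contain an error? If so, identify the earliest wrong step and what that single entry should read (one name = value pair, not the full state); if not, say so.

no error

Recomputing the run from the initial state:
step 1: x = 12
step 2: x = 3
step 3: x = 19
step 4: x = 11
step 5: x = 15
step 6: x = 13
step 7: x = 14
step 8: x = 2
step 9: x = 8
step 10: x = 5
step 11: x = 18
step 12: x = 0
step 13: x = 9
step 14: x = 16
step 15: x = 1
step 16: x = 20
This matches the transcript at every step.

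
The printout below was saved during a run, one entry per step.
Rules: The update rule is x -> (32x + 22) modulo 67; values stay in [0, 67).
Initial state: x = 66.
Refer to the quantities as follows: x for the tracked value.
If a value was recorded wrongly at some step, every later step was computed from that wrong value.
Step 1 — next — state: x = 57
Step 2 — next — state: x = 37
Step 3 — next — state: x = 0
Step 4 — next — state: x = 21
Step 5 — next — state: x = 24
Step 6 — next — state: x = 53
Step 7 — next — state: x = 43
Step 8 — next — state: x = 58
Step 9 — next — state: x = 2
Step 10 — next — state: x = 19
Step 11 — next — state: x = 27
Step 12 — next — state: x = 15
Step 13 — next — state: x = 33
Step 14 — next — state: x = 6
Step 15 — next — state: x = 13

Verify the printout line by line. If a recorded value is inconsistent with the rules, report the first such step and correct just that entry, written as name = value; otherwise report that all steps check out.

Recomputing the run from the initial state:
step 1: x = 57
step 2: x = 37
step 3: x = 0
step 4: x = 22
step 5: x = 56
step 6: x = 5
step 7: x = 48
step 8: x = 17
step 9: x = 30
step 10: x = 44
step 11: x = 23
step 12: x = 21
step 13: x = 24
step 14: x = 53
step 15: x = 43
The first disagreement with the printout is at step 4, where the value should be x = 22.

step 4, x = 22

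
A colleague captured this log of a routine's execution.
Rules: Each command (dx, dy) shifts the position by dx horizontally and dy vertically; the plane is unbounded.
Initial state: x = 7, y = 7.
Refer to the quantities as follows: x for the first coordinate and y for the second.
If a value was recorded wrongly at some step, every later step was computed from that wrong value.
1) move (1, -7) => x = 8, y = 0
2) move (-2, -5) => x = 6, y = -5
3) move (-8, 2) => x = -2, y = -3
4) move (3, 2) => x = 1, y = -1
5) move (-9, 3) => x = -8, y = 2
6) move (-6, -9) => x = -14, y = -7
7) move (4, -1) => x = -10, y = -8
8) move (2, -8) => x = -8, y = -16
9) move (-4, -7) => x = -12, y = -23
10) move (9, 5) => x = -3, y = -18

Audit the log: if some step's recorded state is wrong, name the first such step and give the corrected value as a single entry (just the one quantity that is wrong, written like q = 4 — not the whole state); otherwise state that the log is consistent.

no error

step 1: x = 7 + (1) = 8, y = 7 + (-7) = 0 -> agrees with the log
step 2: x = 8 + (-2) = 6, y = 0 + (-5) = -5 -> exactly as logged
step 3: x = 6 + (-8) = -2, y = -5 + (2) = -3 -> same as recorded
step 4: x = -2 + (3) = 1, y = -3 + (2) = -1 -> no discrepancy
step 5: x = 1 + (-9) = -8, y = -1 + (3) = 2 -> in agreement
step 6: x = -8 + (-6) = -14, y = 2 + (-9) = -7 -> confirmed correct
step 7: x = -14 + (4) = -10, y = -7 + (-1) = -8 -> checks out
step 8: x = -10 + (2) = -8, y = -8 + (-8) = -16 -> no discrepancy
step 9: x = -8 + (-4) = -12, y = -16 + (-7) = -23 -> consistent with the log
step 10: x = -12 + (9) = -3, y = -23 + (5) = -18 -> consistent with the log
The recomputation confirms every line.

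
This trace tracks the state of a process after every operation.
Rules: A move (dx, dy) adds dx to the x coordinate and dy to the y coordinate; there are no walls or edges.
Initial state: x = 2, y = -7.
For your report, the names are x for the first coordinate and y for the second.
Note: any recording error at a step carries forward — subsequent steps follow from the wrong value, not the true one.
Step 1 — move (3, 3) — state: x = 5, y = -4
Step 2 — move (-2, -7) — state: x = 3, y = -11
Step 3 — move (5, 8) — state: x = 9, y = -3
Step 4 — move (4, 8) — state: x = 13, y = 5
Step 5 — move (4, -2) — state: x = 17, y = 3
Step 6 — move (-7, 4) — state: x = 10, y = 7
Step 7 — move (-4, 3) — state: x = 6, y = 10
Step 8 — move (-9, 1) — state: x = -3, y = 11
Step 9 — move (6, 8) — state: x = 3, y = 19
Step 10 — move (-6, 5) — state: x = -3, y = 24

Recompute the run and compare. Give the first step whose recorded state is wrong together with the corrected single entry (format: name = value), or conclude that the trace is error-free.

Step 1: x = 2 + (3) = 5, y = -7 + (3) = -4 — checks out.
Step 2: x = 5 + (-2) = 3, y = -4 + (-7) = -11 — same as recorded.
Step 3: x = 3 + (5) = 8, y = -11 + (8) = -3 — the recorded entry deviates here.
First incorrect step: 3; the correct value is x = 8.

step 3, x = 8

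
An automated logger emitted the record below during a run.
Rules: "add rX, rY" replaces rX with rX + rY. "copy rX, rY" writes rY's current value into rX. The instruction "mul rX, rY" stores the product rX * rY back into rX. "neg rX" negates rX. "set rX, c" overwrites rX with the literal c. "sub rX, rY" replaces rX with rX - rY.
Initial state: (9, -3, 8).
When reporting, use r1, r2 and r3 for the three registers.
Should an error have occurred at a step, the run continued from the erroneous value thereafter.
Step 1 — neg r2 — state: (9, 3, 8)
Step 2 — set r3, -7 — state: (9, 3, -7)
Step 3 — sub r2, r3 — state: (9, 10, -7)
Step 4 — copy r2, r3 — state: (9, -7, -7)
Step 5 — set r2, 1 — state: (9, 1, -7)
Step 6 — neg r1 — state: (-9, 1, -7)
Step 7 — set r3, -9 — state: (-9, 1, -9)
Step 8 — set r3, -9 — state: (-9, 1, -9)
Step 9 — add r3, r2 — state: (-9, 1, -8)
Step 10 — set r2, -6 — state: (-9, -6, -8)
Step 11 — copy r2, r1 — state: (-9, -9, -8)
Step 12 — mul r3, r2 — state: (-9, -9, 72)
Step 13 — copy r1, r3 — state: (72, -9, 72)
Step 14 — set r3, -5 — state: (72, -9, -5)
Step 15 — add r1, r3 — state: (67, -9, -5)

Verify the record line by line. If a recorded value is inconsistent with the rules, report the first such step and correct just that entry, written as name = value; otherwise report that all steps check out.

no error

step 1: r2 = -(-3) = 3 -> verified
step 2: r3 = -7 -> checks out
step 3: r2 = 3 - -7 = 10 -> no discrepancy
step 4: r2 = -7 -> in agreement
step 5: r2 = 1 -> verified
step 6: r1 = -(9) = -9 -> agrees with the record
step 7: r3 = -9 -> in agreement
step 8: r3 = -9 -> no discrepancy
step 9: r3 = -9 + 1 = -8 -> no discrepancy
step 10: r2 = -6 -> confirmed correct
step 11: r2 = -9 -> checks out
step 12: r3 = -8 * -9 = 72 -> verified
step 13: r1 = 72 -> checks out
step 14: r3 = -5 -> confirmed correct
step 15: r1 = 72 + -5 = 67 -> verified
Nothing is out of place; the run is error-free.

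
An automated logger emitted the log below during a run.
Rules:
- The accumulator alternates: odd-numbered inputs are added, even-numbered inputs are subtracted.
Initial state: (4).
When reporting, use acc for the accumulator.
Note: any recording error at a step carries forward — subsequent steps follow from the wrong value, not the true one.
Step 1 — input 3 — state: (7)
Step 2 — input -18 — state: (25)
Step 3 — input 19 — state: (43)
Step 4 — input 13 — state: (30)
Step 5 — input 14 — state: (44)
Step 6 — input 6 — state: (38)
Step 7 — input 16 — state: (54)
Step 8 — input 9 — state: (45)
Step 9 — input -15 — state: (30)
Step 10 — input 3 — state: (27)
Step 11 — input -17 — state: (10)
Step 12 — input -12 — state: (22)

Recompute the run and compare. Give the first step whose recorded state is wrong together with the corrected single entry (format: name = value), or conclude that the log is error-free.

step 3, acc = 44

Recomputing the run from the initial state:
step 1: acc = 7
step 2: acc = 25
step 3: acc = 44
step 4: acc = 31
step 5: acc = 45
step 6: acc = 39
step 7: acc = 55
step 8: acc = 46
step 9: acc = 31
step 10: acc = 28
step 11: acc = 11
step 12: acc = 23
The first disagreement with the log is at step 3, where the value should be acc = 44.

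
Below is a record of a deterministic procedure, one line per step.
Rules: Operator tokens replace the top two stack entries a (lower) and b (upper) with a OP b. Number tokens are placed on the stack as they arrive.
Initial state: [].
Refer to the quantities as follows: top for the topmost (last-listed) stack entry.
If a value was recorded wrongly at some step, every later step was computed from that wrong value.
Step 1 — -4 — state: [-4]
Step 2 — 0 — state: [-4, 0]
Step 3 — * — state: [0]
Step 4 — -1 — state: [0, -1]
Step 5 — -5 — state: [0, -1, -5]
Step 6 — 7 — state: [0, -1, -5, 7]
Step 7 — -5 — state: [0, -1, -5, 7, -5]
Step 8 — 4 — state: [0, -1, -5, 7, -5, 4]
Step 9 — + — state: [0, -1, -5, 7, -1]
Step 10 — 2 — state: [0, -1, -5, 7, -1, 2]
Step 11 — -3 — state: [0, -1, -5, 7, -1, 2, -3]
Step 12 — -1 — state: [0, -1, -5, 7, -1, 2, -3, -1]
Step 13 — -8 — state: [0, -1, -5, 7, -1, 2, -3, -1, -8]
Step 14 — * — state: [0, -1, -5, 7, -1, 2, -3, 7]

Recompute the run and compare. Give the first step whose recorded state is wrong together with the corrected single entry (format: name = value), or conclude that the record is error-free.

step 14, top = 8

Step 1: push -4: top = -4 — same as recorded.
Step 2: push 0: top = 0 — same as recorded.
Step 3: -4 * 0 = 0 — checks out.
Step 4: push -1: top = -1 — no discrepancy.
Step 5: push -5: top = -5 — verified.
Step 6: push 7: top = 7 — consistent with the record.
Step 7: push -5: top = -5 — same as recorded.
Step 8: push 4: top = 4 — same as recorded.
Step 9: -5 + 4 = -1 — no discrepancy.
Step 10: push 2: top = 2 — consistent with the record.
Step 11: push -3: top = -3 — matches.
Step 12: push -1: top = -1 — checks out.
Step 13: push -8: top = -8 — matches.
Step 14: -1 * -8 = 8 — not what was recorded.
So the first discrepancy is step 14, where the right value is top = 8.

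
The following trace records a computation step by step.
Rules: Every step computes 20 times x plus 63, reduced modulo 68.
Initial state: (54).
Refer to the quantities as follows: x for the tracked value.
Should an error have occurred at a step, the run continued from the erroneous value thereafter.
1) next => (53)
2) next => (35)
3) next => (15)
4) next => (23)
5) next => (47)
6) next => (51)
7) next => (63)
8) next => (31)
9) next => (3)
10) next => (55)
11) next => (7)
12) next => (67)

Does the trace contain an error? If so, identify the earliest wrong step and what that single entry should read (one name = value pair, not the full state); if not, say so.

step 1, x = 55

Recomputing the run from the initial state:
step 1: x = 55
step 2: x = 7
step 3: x = 67
step 4: x = 43
step 5: x = 39
step 6: x = 27
step 7: x = 59
step 8: x = 19
step 9: x = 35
step 10: x = 15
step 11: x = 23
step 12: x = 47
The first disagreement with the trace is at step 1, where the value should be x = 55.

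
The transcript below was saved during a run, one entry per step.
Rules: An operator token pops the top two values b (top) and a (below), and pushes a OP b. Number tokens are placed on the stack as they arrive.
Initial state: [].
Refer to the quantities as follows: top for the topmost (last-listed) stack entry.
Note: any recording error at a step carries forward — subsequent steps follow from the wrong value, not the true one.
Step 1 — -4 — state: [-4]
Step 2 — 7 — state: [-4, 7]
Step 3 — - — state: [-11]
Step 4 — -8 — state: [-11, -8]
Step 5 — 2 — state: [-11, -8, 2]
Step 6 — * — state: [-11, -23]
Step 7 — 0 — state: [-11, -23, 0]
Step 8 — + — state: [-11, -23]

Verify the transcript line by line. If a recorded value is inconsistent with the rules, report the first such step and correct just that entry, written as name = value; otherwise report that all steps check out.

step 6, top = -16

Step 1: push -4: top = -4 — no discrepancy.
Step 2: push 7: top = 7 — confirmed correct.
Step 3: -4 - 7 = -11 — checks out.
Step 4: push -8: top = -8 — same as recorded.
Step 5: push 2: top = 2 — consistent with the transcript.
Step 6: -8 * 2 = -16 — the entry is off here.
The earliest wrong entry is at step 6: it should read top = -16.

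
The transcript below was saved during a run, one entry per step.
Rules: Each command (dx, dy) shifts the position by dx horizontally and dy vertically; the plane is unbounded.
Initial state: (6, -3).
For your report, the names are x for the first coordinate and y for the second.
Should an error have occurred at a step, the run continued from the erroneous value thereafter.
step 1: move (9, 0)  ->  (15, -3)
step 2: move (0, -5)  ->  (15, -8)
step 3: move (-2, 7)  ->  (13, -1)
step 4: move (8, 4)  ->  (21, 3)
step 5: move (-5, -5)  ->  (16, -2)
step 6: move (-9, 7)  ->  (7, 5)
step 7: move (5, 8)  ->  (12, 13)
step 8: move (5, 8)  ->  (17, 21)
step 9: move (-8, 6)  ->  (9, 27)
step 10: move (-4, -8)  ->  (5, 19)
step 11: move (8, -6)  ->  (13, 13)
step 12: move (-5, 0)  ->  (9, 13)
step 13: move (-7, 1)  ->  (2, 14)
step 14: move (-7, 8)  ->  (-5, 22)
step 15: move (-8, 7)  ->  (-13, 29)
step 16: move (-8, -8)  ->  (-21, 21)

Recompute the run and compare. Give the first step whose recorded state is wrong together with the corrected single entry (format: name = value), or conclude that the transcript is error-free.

Recomputing the run from the initial state:
step 1: x = 15, y = -3
step 2: x = 15, y = -8
step 3: x = 13, y = -1
step 4: x = 21, y = 3
step 5: x = 16, y = -2
step 6: x = 7, y = 5
step 7: x = 12, y = 13
step 8: x = 17, y = 21
step 9: x = 9, y = 27
step 10: x = 5, y = 19
step 11: x = 13, y = 13
step 12: x = 8, y = 13
step 13: x = 1, y = 14
step 14: x = -6, y = 22
step 15: x = -14, y = 29
step 16: x = -22, y = 21
The first disagreement with the transcript is at step 12, where the value should be x = 8.

step 12, x = 8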